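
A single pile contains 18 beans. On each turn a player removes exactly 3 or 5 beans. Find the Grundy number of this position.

0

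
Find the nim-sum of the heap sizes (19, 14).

29

Nim-sum: 19 ^ 14 = 29.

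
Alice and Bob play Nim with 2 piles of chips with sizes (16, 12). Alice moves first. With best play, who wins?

Alice wins

Nim-sum: 16 XOR 12 = 28.
The nim-sum is 28 ≠ 0, so this is an N-position: the player to move can win; Alice has a winning move.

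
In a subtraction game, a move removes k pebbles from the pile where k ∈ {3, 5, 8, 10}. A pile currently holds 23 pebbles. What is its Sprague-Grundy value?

3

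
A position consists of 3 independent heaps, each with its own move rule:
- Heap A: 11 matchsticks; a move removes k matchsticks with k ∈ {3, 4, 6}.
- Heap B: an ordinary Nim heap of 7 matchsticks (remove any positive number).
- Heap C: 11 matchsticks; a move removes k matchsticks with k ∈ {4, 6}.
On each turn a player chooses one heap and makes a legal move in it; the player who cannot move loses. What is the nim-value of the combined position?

For heap A, compute g(0), g(1), … with moves {3, 4, 6}:
g(0) = mex{} = 0
g(1) = mex{} = 0
g(2) = mex{} = 0
g(3) = mex{0} = 1
g(4) = mex{0} = 1
g(5) = mex{0} = 1
g(6) = mex{0,1} = 2
g(7) = mex{0,1} = 2
g(8) = mex{0,1} = 2
g(9) = mex{1,2} = 0
g(10) = mex{1,2} = 0
g(11) = mex{1,2} = 0
So g(11) = 0.
Heap B is a plain Nim heap of size 7, so its Grundy value is 7.
Build the Grundy sequence for heap C with g(k) = mex{g(k−s) : s ∈ {4, 6}, s ≤ k}:
g(0) = mex{} = 0
g(1) = mex{} = 0
g(2) = mex{} = 0
g(3) = mex{} = 0
g(4) = mex{0} = 1
g(5) = mex{0} = 1
g(6) = mex{0} = 1
g(7) = mex{0} = 1
g(8) = mex{0,1} = 2
g(9) = mex{0,1} = 2
g(10) = mex{1} = 0
g(11) = mex{1} = 0
So g(11) = 0.
By the Sprague-Grundy theorem, the Grundy value of a sum of independent games is the XOR of the component values.
Combined value = 0 ⊕ 7 ⊕ 0 = 7.

7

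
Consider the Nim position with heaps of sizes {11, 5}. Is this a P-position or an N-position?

N-position

Write each in binary and XOR column by column:
  1011  (11)
  0101  (5)
  ----
  1110  (14)
The nim-sum is 14 ≠ 0, so this is an N-position: the player to move can win.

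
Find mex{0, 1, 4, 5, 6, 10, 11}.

The values 0, 1 are all present; 2 is the first non-negative integer missing from the set.

2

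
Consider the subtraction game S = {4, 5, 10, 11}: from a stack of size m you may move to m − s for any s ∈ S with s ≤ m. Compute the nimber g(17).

0

Grundy values for subtraction set {4, 5, 10, 11}:
k:     0  1  2  3  4  5  6  7  8  9 10 11 12 13 14 15 16 17
g(k):  0  0  0  0  1  1  1  1  2  0  2  2  3  1  3  0  0  0
So g(17) = 0.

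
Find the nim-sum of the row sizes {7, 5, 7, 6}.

Bitwise XOR of the heap sizes:
  111  (7)
  101  (5)
  111  (7)
  110  (6)
  ---
  011  (3)

3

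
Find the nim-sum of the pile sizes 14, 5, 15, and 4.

Compute the nim-sum pairwise:
14 ^ 5 = 11
11 ^ 15 = 4
4 ^ 4 = 0

0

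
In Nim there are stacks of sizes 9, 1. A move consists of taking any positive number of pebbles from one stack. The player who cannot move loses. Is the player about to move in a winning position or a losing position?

Bitwise XOR of the heap sizes:
  1001  (9)
  0001  (1)
  ----
  1000  (8)
The nim-sum is 8 ≠ 0, so this is an N-position: the player to move can win.

Winning position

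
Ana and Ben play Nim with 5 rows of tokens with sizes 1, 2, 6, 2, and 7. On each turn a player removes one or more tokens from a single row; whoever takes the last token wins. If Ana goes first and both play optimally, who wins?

Ben wins

Compute the nim-sum pairwise:
1 XOR 2 = 3
3 XOR 6 = 5
5 XOR 2 = 7
7 XOR 7 = 0
The nim-sum is 0, so this is a P-position: the player to move is in a losing position under optimal play; Ana is about to move from it and so loses — Ben wins.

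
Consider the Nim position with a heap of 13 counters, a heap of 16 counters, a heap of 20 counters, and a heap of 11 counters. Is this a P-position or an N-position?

Bitwise XOR of the heap sizes:
  01101  (13)
  10000  (16)
  10100  (20)
  01011  (11)
  -----
  00010  (2)
The nim-sum is 2 ≠ 0, so this is an N-position: the player to move can win.

N-position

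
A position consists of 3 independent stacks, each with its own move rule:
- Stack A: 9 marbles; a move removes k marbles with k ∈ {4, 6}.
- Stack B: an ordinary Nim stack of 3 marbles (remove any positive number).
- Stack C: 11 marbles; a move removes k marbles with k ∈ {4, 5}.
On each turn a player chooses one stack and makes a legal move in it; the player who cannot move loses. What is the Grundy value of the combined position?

1

For stack A, compute g(0), g(1), … with moves {4, 6}:
g(0) = mex{} = 0
g(1) = mex{} = 0
g(2) = mex{} = 0
g(3) = mex{} = 0
g(4) = mex{0} = 1
g(5) = mex{0} = 1
g(6) = mex{0} = 1
g(7) = mex{0} = 1
g(8) = mex{0,1} = 2
g(9) = mex{0,1} = 2
So g(9) = 2.
Stack B is a plain Nim stack of size 3, so its Grundy value is 3.
Build the Grundy sequence for stack C with g(k) = mex{g(k−s) : s ∈ {4, 5}, s ≤ k}:
g(0) = mex{} = 0
g(1) = mex{} = 0
g(2) = mex{} = 0
g(3) = mex{} = 0
g(4) = mex{0} = 1
g(5) = mex{0} = 1
g(6) = mex{0} = 1
g(7) = mex{0} = 1
g(8) = mex{0,1} = 2
g(9) = mex{1} = 0
g(10) = mex{1} = 0
g(11) = mex{1} = 0
So g(11) = 0.
By the Sprague-Grundy theorem, the Grundy value of a sum of independent games is the XOR of the component values.
Combined value = 2 ⊕ 3 ⊕ 0 = 1.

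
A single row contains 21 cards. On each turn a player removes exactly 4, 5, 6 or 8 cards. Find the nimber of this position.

Compute g(0), g(1), … for moves {4, 5, 6, 8}:
k:     0  1  2  3  4  5  6  7  8  9 10 11 12 13 14 15 16 17 18 19 20 21
g(k):  0  0  0  0  1  1  1  1  2  2  2  2  0  0  0  0  1  1  1  1  2  2
So g(21) = 2.

2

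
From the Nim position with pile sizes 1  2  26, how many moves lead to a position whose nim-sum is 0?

Nim-sum: 1 ⊕ 2 ⊕ 26 = 25.
The overall nim-sum is X = 25. A pile of size p has a winning move iff p XOR X < p (reduce it to p XOR X).
  1: 1 XOR 25 = 24 ≥ 1 — no move.
  2: 2 XOR 25 = 27 ≥ 2 — no move.
  26: 26 XOR 25 = 3 < 26 — winning move (to 3).
That gives 1 winning move.

1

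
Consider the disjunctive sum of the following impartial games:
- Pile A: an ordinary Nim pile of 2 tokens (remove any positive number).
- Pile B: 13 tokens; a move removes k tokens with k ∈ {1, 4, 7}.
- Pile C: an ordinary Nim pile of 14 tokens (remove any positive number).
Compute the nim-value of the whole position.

12

Pile A is a plain Nim pile of size 2, so its Grundy value is 2.
For pile B, compute g(0), g(1), … with moves {1, 4, 7}:
g(0) = mex{} = 0
g(1) = mex{0} = 1
g(2) = mex{1} = 0
g(3) = mex{0} = 1
g(4) = mex{0,1} = 2
g(5) = mex{1,2} = 0
g(6) = mex{0} = 1
g(7) = mex{0,1} = 2
g(8) = mex{1,2} = 0
g(9) = mex{0} = 1
g(10) = mex{1} = 0
g(11) = mex{0,2} = 1
g(12) = mex{0,1} = 2
g(13) = mex{1,2} = 0
So g(13) = 0.
Pile C is a plain Nim pile of size 14, so its Grundy value is 14.
The value of a disjunctive sum is the nim-sum of the parts.
Combined value = 2 ⊕ 0 ⊕ 14 = 12.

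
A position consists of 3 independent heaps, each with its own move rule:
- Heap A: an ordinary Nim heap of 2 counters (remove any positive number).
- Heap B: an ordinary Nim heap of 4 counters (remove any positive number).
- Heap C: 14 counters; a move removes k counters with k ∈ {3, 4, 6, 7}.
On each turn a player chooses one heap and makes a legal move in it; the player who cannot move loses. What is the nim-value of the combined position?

7

Heap A is a plain Nim heap of size 2, so its Grundy value is 2.
Heap B is a plain Nim heap of size 4, so its Grundy value is 4.
For heap C, compute g(0), g(1), … with moves {3, 4, 6, 7}:
k:     0  1  2  3  4  5  6  7  8  9 10 11 12 13 14
g(k):  0  0  0  1  1  1  2  2  2  3  0  0  0  1  1
So g(14) = 1.
By the Sprague-Grundy theorem, the Grundy value of a sum of independent games is the XOR of the component values.
Combined value = 2 XOR 4 XOR 1 = 7.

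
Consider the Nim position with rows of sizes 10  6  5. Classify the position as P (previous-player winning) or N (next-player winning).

Nim-sum: 10 XOR 6 XOR 5 = 9.
The nim-sum is 9 ≠ 0, so this is an N-position: the player to move can win.

N-position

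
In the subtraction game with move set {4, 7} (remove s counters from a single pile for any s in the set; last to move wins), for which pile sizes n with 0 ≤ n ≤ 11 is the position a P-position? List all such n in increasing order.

0, 1, 2, 3, 11

Compute g(0), g(1), … for moves {4, 7}:
k:     0  1  2  3  4  5  6  7  8  9 10 11
g(k):  0  0  0  0  1  1  1  1  2  2  2  0
The P-positions (g = 0) in 0..11 are 0, 1, 2, 3, 11.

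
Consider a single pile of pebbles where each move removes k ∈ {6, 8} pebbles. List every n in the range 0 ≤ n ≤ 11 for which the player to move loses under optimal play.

0, 1, 2, 3, 4, 5

Build the Grundy sequence with g(k) = mex{g(k−s) : s ∈ {6, 8}, s ≤ k}:
g(0) = mex{} = 0
g(1) = mex{} = 0
g(2) = mex{} = 0
g(3) = mex{} = 0
g(4) = mex{} = 0
g(5) = mex{} = 0
g(6) = mex{0} = 1
g(7) = mex{0} = 1
g(8) = mex{0} = 1
g(9) = mex{0} = 1
g(10) = mex{0} = 1
g(11) = mex{0} = 1
The P-positions (g = 0) in 0..11 are 0, 1, 2, 3, 4, 5.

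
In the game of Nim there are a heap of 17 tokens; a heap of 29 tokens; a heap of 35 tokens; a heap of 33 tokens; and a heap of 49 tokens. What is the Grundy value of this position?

63

Compute the nim-sum pairwise:
17 XOR 29 = 12
12 XOR 35 = 47
47 XOR 33 = 14
14 XOR 49 = 63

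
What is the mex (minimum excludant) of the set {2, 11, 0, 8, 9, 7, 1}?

The values 0, 1, 2 are all present; 3 is the first non-negative integer missing from the set.

3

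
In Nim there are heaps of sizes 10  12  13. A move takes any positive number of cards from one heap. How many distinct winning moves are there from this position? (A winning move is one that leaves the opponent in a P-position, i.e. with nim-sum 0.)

Bitwise XOR of the heap sizes:
  1010  (10)
  1100  (12)
  1101  (13)
  ----
  1011  (11)
The overall nim-sum is X = 11. A heap of size p has a winning move iff p XOR X < p (reduce it to p XOR X).
  10: 10 XOR 11 = 1 < 10 — winning move (to 1).
  12: 12 XOR 11 = 7 < 12 — winning move (to 7).
  13: 13 XOR 11 = 6 < 13 — winning move (to 6).
That gives 3 winning moves.

3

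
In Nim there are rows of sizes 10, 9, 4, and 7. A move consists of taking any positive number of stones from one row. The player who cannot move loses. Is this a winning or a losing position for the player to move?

Nim-sum: 10 ⊕ 9 ⊕ 4 ⊕ 7 = 0.
The nim-sum is 0, so this is a P-position: the player to move is in a losing position under optimal play.

Losing position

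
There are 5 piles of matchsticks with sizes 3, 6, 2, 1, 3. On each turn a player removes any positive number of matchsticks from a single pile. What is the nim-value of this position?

5

Compute the nim-sum pairwise:
3 ⊕ 6 = 5
5 ⊕ 2 = 7
7 ⊕ 1 = 6
6 ⊕ 3 = 5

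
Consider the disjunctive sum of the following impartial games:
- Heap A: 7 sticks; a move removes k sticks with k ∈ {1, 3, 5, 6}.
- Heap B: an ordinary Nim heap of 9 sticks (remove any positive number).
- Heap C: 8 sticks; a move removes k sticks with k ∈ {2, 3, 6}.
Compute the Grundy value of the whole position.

8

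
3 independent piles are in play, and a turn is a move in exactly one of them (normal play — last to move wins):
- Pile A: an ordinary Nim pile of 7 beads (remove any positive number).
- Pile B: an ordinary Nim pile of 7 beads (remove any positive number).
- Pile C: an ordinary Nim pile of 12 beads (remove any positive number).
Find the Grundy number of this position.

Pile A is a plain Nim pile of size 7, so its Grundy value is 7.
Pile B is a plain Nim pile of size 7, so its Grundy value is 7.
Pile C is a plain Nim pile of size 12, so its Grundy value is 12.
By the Sprague-Grundy theorem, the Grundy value of a sum of independent games is the XOR of the component values.
Combined value = 7 XOR 7 XOR 12 = 12.

12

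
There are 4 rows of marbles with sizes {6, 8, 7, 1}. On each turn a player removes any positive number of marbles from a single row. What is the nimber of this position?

8

Nim-sum: 6 XOR 8 XOR 7 XOR 1 = 8.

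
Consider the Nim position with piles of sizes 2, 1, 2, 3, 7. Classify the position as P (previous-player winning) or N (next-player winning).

In binary:
  010  (2)
  001  (1)
  010  (2)
  011  (3)
  111  (7)
  ---
  101  (5)
The nim-sum is 5 ≠ 0, so this is an N-position: the player to move can win.

N-position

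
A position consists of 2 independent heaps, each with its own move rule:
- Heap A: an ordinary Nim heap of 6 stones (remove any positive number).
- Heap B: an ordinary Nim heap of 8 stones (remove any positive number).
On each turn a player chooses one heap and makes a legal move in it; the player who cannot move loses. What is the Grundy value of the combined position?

Heap A is a plain Nim heap of size 6, so its Grundy value is 6.
Heap B is a plain Nim heap of size 8, so its Grundy value is 8.
The value of a disjunctive sum is the nim-sum of the parts.
Combined value = 6 ⊕ 8 = 14.

14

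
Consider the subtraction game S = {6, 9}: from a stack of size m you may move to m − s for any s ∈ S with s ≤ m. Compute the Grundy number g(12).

2

Grundy values for subtraction set {6, 9}:
k:     0  1  2  3  4  5  6  7  8  9 10 11 12
g(k):  0  0  0  0  0  0  1  1  1  1  1  1  2
So g(12) = 2.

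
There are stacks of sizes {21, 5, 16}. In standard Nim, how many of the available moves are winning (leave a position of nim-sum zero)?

Compute the nim-sum pairwise:
21 ⊕ 5 = 16
16 ⊕ 16 = 0
The nim-sum is already 0, so every move leaves a nonzero nim-sum — there are no winning moves.

0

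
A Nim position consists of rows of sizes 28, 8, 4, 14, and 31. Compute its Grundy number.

Compute the nim-sum pairwise:
28 XOR 8 = 20
20 XOR 4 = 16
16 XOR 14 = 30
30 XOR 31 = 1

1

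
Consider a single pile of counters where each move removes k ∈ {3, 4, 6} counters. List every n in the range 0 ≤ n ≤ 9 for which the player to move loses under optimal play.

0, 1, 2, 9

Compute g(0), g(1), … for moves {3, 4, 6}:
g(0) = mex{} = 0
g(1) = mex{} = 0
g(2) = mex{} = 0
g(3) = mex{0} = 1
g(4) = mex{0} = 1
g(5) = mex{0} = 1
g(6) = mex{0,1} = 2
g(7) = mex{0,1} = 2
g(8) = mex{0,1} = 2
g(9) = mex{1,2} = 0
The P-positions (g = 0) in 0..9 are 0, 1, 2, 9.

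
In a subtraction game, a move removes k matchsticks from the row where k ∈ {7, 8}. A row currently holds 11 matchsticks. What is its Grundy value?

Grundy values for subtraction set {7, 8}:
k:     0  1  2  3  4  5  6  7  8  9 10 11
g(k):  0  0  0  0  0  0  0  1  1  1  1  1
So g(11) = 1.

1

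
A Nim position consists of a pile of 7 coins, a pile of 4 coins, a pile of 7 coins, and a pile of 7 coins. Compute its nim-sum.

3

Nim-sum: 7 ^ 4 ^ 7 ^ 7 = 3.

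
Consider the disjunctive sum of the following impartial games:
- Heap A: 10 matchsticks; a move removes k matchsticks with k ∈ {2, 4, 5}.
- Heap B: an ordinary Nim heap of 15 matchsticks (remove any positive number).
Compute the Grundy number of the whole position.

14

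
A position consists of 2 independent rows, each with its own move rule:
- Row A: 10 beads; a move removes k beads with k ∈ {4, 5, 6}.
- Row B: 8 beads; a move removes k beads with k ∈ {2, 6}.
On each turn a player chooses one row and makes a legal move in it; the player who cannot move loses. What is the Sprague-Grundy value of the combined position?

0

For row A, compute g(0), g(1), … with moves {4, 5, 6}:
k:     0  1  2  3  4  5  6  7  8  9 10
g(k):  0  0  0  0  1  1  1  1  2  2  0
So g(10) = 0.
Grundy values for row B (subtraction set {2, 6}):
g(0) = mex{} = 0
g(1) = mex{} = 0
g(2) = mex{0} = 1
g(3) = mex{0} = 1
g(4) = mex{1} = 0
g(5) = mex{1} = 0
g(6) = mex{0} = 1
g(7) = mex{0} = 1
g(8) = mex{1} = 0
So g(8) = 0.
The value of a disjunctive sum is the nim-sum of the parts.
Combined value = 0 ⊕ 0 = 0.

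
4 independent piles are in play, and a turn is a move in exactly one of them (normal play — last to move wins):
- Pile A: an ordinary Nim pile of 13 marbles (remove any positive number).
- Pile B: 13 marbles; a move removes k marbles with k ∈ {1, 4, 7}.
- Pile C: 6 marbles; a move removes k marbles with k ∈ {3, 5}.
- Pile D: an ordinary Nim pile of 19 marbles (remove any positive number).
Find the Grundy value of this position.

28

Pile A is a plain Nim pile of size 13, so its Grundy value is 13.
Grundy values for pile B (subtraction set {1, 4, 7}):
g(0) = mex{} = 0
g(1) = mex{0} = 1
g(2) = mex{1} = 0
g(3) = mex{0} = 1
g(4) = mex{0,1} = 2
g(5) = mex{1,2} = 0
g(6) = mex{0} = 1
g(7) = mex{0,1} = 2
g(8) = mex{1,2} = 0
g(9) = mex{0} = 1
g(10) = mex{1} = 0
g(11) = mex{0,2} = 1
g(12) = mex{0,1} = 2
g(13) = mex{1,2} = 0
So g(13) = 0.
Build the Grundy sequence for pile C with g(k) = mex{g(k−s) : s ∈ {3, 5}, s ≤ k}:
g(0) = mex{} = 0
g(1) = mex{} = 0
g(2) = mex{} = 0
g(3) = mex{0} = 1
g(4) = mex{0} = 1
g(5) = mex{0} = 1
g(6) = mex{0,1} = 2
So g(6) = 2.
Pile D is a plain Nim pile of size 19, so its Grundy value is 19.
By the Sprague-Grundy theorem, the Grundy value of a sum of independent games is the XOR of the component values.
Combined value = 13 ⊕ 0 ⊕ 2 ⊕ 19 = 28.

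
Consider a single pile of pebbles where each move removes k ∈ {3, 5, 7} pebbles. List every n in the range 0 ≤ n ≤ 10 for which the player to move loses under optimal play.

0, 1, 2, 10

Compute g(0), g(1), … for moves {3, 5, 7}:
k:     0  1  2  3  4  5  6  7  8  9 10
g(k):  0  0  0  1  1  1  2  2  2  3  0
The P-positions (g = 0) in 0..10 are 0, 1, 2, 10.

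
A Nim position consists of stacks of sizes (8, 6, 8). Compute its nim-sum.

6

Write each in binary and XOR column by column:
  1000  (8)
  0110  (6)
  1000  (8)
  ----
  0110  (6)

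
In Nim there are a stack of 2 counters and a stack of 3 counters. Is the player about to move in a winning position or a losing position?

Winning position

Compute the nim-sum pairwise:
2 ⊕ 3 = 1
The nim-sum is 1 ≠ 0, so this is an N-position: the player to move can win.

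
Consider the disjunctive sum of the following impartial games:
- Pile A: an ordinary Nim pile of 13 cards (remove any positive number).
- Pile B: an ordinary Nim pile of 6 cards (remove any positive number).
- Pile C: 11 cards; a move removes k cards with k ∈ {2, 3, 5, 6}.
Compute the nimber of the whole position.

Pile A is a plain Nim pile of size 13, so its Grundy value is 13.
Pile B is a plain Nim pile of size 6, so its Grundy value is 6.
Grundy values for pile C (subtraction set {2, 3, 5, 6}):
g(0) = mex{} = 0
g(1) = mex{} = 0
g(2) = mex{0} = 1
g(3) = mex{0} = 1
g(4) = mex{0,1} = 2
g(5) = mex{0,1} = 2
g(6) = mex{0,1,2} = 3
g(7) = mex{0,1,2} = 3
g(8) = mex{1,2,3} = 0
g(9) = mex{1,2,3} = 0
g(10) = mex{0,2,3} = 1
g(11) = mex{0,2,3} = 1
So g(11) = 1.
The value of a disjunctive sum is the nim-sum of the parts.
Combined value = 13 ⊕ 6 ⊕ 1 = 10.

10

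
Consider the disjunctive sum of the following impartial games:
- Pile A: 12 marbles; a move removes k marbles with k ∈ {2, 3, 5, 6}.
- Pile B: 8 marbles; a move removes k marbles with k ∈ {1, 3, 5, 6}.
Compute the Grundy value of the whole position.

0

Build the Grundy sequence for pile A with g(k) = mex{g(k−s) : s ∈ {2, 3, 5, 6}, s ≤ k}:
g(0) = mex{} = 0
g(1) = mex{} = 0
g(2) = mex{0} = 1
g(3) = mex{0} = 1
g(4) = mex{0,1} = 2
g(5) = mex{0,1} = 2
g(6) = mex{0,1,2} = 3
g(7) = mex{0,1,2} = 3
g(8) = mex{1,2,3} = 0
g(9) = mex{1,2,3} = 0
g(10) = mex{0,2,3} = 1
g(11) = mex{0,2,3} = 1
g(12) = mex{0,1,3} = 2
So g(12) = 2.
Build the Grundy sequence for pile B with g(k) = mex{g(k−s) : s ∈ {1, 3, 5, 6}, s ≤ k}:
k:     0  1  2  3  4  5  6  7  8
g(k):  0  1  0  1  0  1  2  3  2
So g(8) = 2.
By the Sprague-Grundy theorem, the Grundy value of a sum of independent games is the XOR of the component values.
Combined value = 2 ⊕ 2 = 0.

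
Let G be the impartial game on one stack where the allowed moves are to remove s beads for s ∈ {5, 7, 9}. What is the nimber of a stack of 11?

2

Grundy values for subtraction set {5, 7, 9}:
g(0) = mex{} = 0
g(1) = mex{} = 0
g(2) = mex{} = 0
g(3) = mex{} = 0
g(4) = mex{} = 0
g(5) = mex{0} = 1
g(6) = mex{0} = 1
g(7) = mex{0} = 1
g(8) = mex{0} = 1
g(9) = mex{0} = 1
g(10) = mex{0,1} = 2
g(11) = mex{0,1} = 2
So g(11) = 2.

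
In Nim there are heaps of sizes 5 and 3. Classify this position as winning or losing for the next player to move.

Winning position

Compute the nim-sum pairwise:
5 XOR 3 = 6
The nim-sum is 6 ≠ 0, so this is an N-position: the player to move can win.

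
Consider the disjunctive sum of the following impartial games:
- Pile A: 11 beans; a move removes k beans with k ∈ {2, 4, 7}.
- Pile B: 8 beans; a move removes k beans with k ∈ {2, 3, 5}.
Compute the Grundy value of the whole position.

1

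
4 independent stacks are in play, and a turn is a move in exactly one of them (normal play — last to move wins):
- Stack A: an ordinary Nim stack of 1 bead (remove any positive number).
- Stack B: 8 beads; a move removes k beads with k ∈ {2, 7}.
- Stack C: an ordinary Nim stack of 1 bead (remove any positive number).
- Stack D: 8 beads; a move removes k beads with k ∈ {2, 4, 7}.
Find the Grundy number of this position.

Stack A is a plain Nim stack of size 1, so its Grundy value is 1.
Grundy values for stack B (subtraction set {2, 7}):
k:     0  1  2  3  4  5  6  7  8
g(k):  0  0  1  1  0  0  1  1  2
So g(8) = 2.
Stack C is a plain Nim stack of size 1, so its Grundy value is 1.
For stack D, compute g(0), g(1), … with moves {2, 4, 7}:
g(0) = mex{} = 0
g(1) = mex{} = 0
g(2) = mex{0} = 1
g(3) = mex{0} = 1
g(4) = mex{0,1} = 2
g(5) = mex{0,1} = 2
g(6) = mex{1,2} = 0
g(7) = mex{0,1,2} = 3
g(8) = mex{0,2} = 1
So g(8) = 1.
By the Sprague-Grundy theorem, the Grundy value of a sum of independent games is the XOR of the component values.
Combined value = 1 ⊕ 2 ⊕ 1 ⊕ 1 = 3.

3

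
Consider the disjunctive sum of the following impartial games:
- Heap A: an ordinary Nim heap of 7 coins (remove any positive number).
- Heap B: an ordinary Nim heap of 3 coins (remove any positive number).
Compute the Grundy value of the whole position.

4

Heap A is a plain Nim heap of size 7, so its Grundy value is 7.
Heap B is a plain Nim heap of size 3, so its Grundy value is 3.
By the Sprague-Grundy theorem, the Grundy value of a sum of independent games is the XOR of the component values.
Combined value = 7 XOR 3 = 4.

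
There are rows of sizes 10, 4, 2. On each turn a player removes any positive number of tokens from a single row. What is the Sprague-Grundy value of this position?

12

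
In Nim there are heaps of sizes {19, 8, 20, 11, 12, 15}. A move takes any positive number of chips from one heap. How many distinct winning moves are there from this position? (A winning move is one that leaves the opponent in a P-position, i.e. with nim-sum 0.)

3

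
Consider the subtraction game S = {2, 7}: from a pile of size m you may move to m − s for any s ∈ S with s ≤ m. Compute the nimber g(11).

1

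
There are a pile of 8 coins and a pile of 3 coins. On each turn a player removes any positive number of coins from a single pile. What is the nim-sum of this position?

Nim-sum: 8 ^ 3 = 11.

11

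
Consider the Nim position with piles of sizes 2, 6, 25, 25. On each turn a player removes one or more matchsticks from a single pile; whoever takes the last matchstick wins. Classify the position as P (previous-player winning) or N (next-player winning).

Bitwise XOR of the heap sizes:
  00010  (2)
  00110  (6)
  11001  (25)
  11001  (25)
  -----
  00100  (4)
The nim-sum is 4 ≠ 0, so this is an N-position: the player to move can win.

N-position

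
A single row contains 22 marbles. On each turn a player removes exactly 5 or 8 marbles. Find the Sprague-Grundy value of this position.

1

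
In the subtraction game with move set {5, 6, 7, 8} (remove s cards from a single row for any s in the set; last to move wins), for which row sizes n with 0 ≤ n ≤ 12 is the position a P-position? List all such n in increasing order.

0, 1, 2, 3, 4

Grundy values for subtraction set {5, 6, 7, 8}:
k:     0  1  2  3  4  5  6  7  8  9 10 11 12
g(k):  0  0  0  0  0  1  1  1  1  1  2  2  2
The P-positions (g = 0) in 0..12 are 0, 1, 2, 3, 4.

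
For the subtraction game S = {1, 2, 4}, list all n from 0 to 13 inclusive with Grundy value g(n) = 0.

0, 3, 6, 9, 12

Build the Grundy sequence with g(k) = mex{g(k−s) : s ∈ {1, 2, 4}, s ≤ k}:
g(0) = mex{} = 0
g(1) = mex{0} = 1
g(2) = mex{0,1} = 2
g(3) = mex{1,2} = 0
g(4) = mex{0,2} = 1
g(5) = mex{0,1} = 2
g(6) = mex{1,2} = 0
g(7) = mex{0,2} = 1
g(8) = mex{0,1} = 2
g(9) = mex{1,2} = 0
g(10) = mex{0,2} = 1
g(11) = mex{0,1} = 2
g(12) = mex{1,2} = 0
g(13) = mex{0,2} = 1
The P-positions (g = 0) in 0..13 are 0, 3, 6, 9, 12.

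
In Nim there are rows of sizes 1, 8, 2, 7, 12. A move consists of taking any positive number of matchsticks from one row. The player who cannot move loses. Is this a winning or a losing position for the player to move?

Losing position

Compute the nim-sum pairwise:
1 XOR 8 = 9
9 XOR 2 = 11
11 XOR 7 = 12
12 XOR 12 = 0
The nim-sum is 0, so this is a P-position: the player to move is in a losing position under optimal play.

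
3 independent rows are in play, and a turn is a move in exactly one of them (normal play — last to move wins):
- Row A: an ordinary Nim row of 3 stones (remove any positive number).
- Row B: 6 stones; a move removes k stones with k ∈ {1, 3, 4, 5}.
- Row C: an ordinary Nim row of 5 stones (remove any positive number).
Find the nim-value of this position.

4

Row A is a plain Nim row of size 3, so its Grundy value is 3.
Grundy values for row B (subtraction set {1, 3, 4, 5}):
k:     0  1  2  3  4  5  6
g(k):  0  1  0  1  2  3  2
So g(6) = 2.
Row C is a plain Nim row of size 5, so its Grundy value is 5.
By the Sprague-Grundy theorem, the Grundy value of a sum of independent games is the XOR of the component values.
Combined value = 3 XOR 2 XOR 5 = 4.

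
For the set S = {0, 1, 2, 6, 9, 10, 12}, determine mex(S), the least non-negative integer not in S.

The values 0, 1, 2 are all present; 3 is the first non-negative integer missing from the set.

3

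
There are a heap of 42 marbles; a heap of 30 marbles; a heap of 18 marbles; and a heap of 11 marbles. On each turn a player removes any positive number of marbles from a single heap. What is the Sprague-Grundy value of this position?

45

Nim-sum: 42 ⊕ 30 ⊕ 18 ⊕ 11 = 45.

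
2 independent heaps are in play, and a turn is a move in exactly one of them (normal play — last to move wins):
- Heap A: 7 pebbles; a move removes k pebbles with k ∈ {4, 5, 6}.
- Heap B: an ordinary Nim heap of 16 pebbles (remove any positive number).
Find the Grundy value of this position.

17

Build the Grundy sequence for heap A with g(k) = mex{g(k−s) : s ∈ {4, 5, 6}, s ≤ k}:
g(0) = mex{} = 0
g(1) = mex{} = 0
g(2) = mex{} = 0
g(3) = mex{} = 0
g(4) = mex{0} = 1
g(5) = mex{0} = 1
g(6) = mex{0} = 1
g(7) = mex{0} = 1
So g(7) = 1.
Heap B is a plain Nim heap of size 16, so its Grundy value is 16.
The value of a disjunctive sum is the nim-sum of the parts.
Combined value = 1 XOR 16 = 17.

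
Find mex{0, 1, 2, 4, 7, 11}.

3

The values 0, 1, 2 are all present; 3 is the first non-negative integer missing from the set.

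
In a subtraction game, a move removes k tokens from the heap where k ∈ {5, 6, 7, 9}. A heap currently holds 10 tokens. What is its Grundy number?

2

Grundy values for subtraction set {5, 6, 7, 9}:
k:     0  1  2  3  4  5  6  7  8  9 10
g(k):  0  0  0  0  0  1  1  1  1  1  2
So g(10) = 2.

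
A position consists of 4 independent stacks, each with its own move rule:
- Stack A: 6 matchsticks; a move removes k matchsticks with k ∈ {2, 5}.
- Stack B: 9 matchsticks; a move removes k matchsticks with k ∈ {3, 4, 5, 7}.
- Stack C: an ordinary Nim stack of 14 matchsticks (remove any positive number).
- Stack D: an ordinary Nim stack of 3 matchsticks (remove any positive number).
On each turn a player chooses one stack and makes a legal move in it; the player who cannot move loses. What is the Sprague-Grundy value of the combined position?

15

Build the Grundy sequence for stack A with g(k) = mex{g(k−s) : s ∈ {2, 5}, s ≤ k}:
k:     0  1  2  3  4  5  6
g(k):  0  0  1  1  0  2  1
So g(6) = 1.
Grundy values for stack B (subtraction set {3, 4, 5, 7}):
g(0) = mex{} = 0
g(1) = mex{} = 0
g(2) = mex{} = 0
g(3) = mex{0} = 1
g(4) = mex{0} = 1
g(5) = mex{0} = 1
g(6) = mex{0,1} = 2
g(7) = mex{0,1} = 2
g(8) = mex{0,1} = 2
g(9) = mex{0,1,2} = 3
So g(9) = 3.
Stack C is a plain Nim stack of size 14, so its Grundy value is 14.
Stack D is a plain Nim stack of size 3, so its Grundy value is 3.
By the Sprague-Grundy theorem, the Grundy value of a sum of independent games is the XOR of the component values.
Combined value = 1 ⊕ 3 ⊕ 14 ⊕ 3 = 15.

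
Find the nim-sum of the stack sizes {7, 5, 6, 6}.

2

Nim-sum: 7 ^ 5 ^ 6 ^ 6 = 2.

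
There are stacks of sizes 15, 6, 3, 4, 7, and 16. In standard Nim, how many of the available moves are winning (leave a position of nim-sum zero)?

1

Nim-sum: 15 XOR 6 XOR 3 XOR 4 XOR 7 XOR 16 = 25.
The overall nim-sum is X = 25. A stack of size p has a winning move iff p XOR X < p (reduce it to p XOR X).
  15: 15 XOR 25 = 22 ≥ 15 — no move.
  6: 6 XOR 25 = 31 ≥ 6 — no move.
  3: 3 XOR 25 = 26 ≥ 3 — no move.
  4: 4 XOR 25 = 29 ≥ 4 — no move.
  7: 7 XOR 25 = 30 ≥ 7 — no move.
  16: 16 XOR 25 = 9 < 16 — winning move (to 9).
That gives 1 winning move.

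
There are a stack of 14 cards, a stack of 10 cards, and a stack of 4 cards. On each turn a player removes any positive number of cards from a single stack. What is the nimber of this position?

0

Compute the nim-sum pairwise:
14 XOR 10 = 4
4 XOR 4 = 0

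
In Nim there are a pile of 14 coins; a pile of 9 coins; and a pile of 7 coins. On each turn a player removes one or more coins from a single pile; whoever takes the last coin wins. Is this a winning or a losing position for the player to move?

Losing position

Nim-sum: 14 ⊕ 9 ⊕ 7 = 0.
The nim-sum is 0, so this is a P-position: the player to move is in a losing position under optimal play.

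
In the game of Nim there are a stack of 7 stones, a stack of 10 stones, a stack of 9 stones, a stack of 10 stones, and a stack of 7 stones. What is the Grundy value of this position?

Write each in binary and XOR column by column:
  0111  (7)
  1010  (10)
  1001  (9)
  1010  (10)
  0111  (7)
  ----
  1001  (9)

9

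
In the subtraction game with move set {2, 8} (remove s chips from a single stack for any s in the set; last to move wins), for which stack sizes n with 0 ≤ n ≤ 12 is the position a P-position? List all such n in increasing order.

0, 1, 4, 5, 10, 11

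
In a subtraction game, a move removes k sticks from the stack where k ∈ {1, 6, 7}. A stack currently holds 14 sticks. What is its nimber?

Grundy values for subtraction set {1, 6, 7}:
k:     0  1  2  3  4  5  6  7  8  9 10 11 12 13 14
g(k):  0  1  0  1  0  1  2  3  2  3  2  3  0  1  0
So g(14) = 0.

0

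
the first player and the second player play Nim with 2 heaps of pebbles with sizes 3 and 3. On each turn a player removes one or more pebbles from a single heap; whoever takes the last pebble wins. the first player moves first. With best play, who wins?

the second player wins

Compute the nim-sum pairwise:
3 XOR 3 = 0
The nim-sum is 0, so this is a P-position: the player to move is in a losing position under optimal play; the first player is about to move from it and so loses — the second player wins.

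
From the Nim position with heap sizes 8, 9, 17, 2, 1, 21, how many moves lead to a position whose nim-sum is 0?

Write each in binary and XOR column by column:
  01000  (8)
  01001  (9)
  10001  (17)
  00010  (2)
  00001  (1)
  10101  (21)
  -----
  00110  (6)
The overall nim-sum is X = 6. A heap of size p has a winning move iff p XOR X < p (reduce it to p XOR X).
  8: 8 XOR 6 = 14 ≥ 8 — no move.
  9: 9 XOR 6 = 15 ≥ 9 — no move.
  17: 17 XOR 6 = 23 ≥ 17 — no move.
  2: 2 XOR 6 = 4 ≥ 2 — no move.
  1: 1 XOR 6 = 7 ≥ 1 — no move.
  21: 21 XOR 6 = 19 < 21 — winning move (to 19).
That gives 1 winning move.

1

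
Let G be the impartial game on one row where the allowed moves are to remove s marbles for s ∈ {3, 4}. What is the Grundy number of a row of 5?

1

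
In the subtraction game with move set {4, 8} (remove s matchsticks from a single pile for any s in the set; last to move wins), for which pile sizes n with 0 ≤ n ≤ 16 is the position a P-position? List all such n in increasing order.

0, 1, 2, 3, 12, 13, 14, 15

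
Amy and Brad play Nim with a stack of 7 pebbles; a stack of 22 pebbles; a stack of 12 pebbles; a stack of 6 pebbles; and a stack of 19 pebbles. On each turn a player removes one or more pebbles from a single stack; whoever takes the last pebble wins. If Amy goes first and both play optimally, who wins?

Amy wins

Compute the nim-sum pairwise:
7 ^ 22 = 17
17 ^ 12 = 29
29 ^ 6 = 27
27 ^ 19 = 8
The nim-sum is 8 ≠ 0, so this is an N-position: the player to move can win; Amy has a winning move.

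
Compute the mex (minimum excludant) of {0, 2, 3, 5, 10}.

0 is in the set but 1 is not, so the mex is 1.

1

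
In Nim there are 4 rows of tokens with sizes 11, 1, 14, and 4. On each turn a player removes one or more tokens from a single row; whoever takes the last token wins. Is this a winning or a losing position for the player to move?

Bitwise XOR of the heap sizes:
  1011  (11)
  0001  (1)
  1110  (14)
  0100  (4)
  ----
  0000  (0)
The nim-sum is 0, so this is a P-position: the player to move is in a losing position under optimal play.

Losing position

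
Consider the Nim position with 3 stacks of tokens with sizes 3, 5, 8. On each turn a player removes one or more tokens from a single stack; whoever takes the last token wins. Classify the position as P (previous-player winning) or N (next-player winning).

N-position

Bitwise XOR of the heap sizes:
  0011  (3)
  0101  (5)
  1000  (8)
  ----
  1110  (14)
The nim-sum is 14 ≠ 0, so this is an N-position: the player to move can win.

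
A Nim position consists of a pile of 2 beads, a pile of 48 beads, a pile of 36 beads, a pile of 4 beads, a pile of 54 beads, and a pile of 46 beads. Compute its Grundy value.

Nim-sum: 2 XOR 48 XOR 36 XOR 4 XOR 54 XOR 46 = 10.

10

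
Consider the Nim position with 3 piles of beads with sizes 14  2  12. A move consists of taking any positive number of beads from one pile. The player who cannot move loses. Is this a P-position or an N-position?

P-position

Compute the nim-sum pairwise:
14 ^ 2 = 12
12 ^ 12 = 0
The nim-sum is 0, so this is a P-position: the player to move is in a losing position under optimal play.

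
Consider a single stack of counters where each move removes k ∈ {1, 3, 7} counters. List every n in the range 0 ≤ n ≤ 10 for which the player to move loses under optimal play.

0, 2, 4, 6, 8, 10

Grundy values for subtraction set {1, 3, 7}:
g(0) = mex{} = 0
g(1) = mex{0} = 1
g(2) = mex{1} = 0
g(3) = mex{0} = 1
g(4) = mex{1} = 0
g(5) = mex{0} = 1
g(6) = mex{1} = 0
g(7) = mex{0} = 1
g(8) = mex{1} = 0
g(9) = mex{0} = 1
g(10) = mex{1} = 0
The P-positions (g = 0) in 0..10 are 0, 2, 4, 6, 8, 10.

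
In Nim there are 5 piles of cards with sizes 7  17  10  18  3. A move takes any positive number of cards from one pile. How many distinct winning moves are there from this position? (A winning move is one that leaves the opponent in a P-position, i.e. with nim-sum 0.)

1

Compute the nim-sum pairwise:
7 ⊕ 17 = 22
22 ⊕ 10 = 28
28 ⊕ 18 = 14
14 ⊕ 3 = 13
The overall nim-sum is X = 13. A pile of size p has a winning move iff p XOR X < p (reduce it to p XOR X).
  7: 7 XOR 13 = 10 ≥ 7 — no move.
  17: 17 XOR 13 = 28 ≥ 17 — no move.
  10: 10 XOR 13 = 7 < 10 — winning move (to 7).
  18: 18 XOR 13 = 31 ≥ 18 — no move.
  3: 3 XOR 13 = 14 ≥ 3 — no move.
That gives 1 winning move.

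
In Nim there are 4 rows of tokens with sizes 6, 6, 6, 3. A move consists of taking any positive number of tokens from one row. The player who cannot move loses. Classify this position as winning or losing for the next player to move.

Winning position

Nim-sum: 6 ^ 6 ^ 6 ^ 3 = 5.
The nim-sum is 5 ≠ 0, so this is an N-position: the player to move can win.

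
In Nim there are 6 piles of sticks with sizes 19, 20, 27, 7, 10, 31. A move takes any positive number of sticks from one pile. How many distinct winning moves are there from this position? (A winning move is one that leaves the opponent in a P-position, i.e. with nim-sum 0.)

3

Compute the nim-sum pairwise:
19 ⊕ 20 = 7
7 ⊕ 27 = 28
28 ⊕ 7 = 27
27 ⊕ 10 = 17
17 ⊕ 31 = 14
The overall nim-sum is X = 14. A pile of size p has a winning move iff p XOR X < p (reduce it to p XOR X).
  19: 19 XOR 14 = 29 ≥ 19 — no move.
  20: 20 XOR 14 = 26 ≥ 20 — no move.
  27: 27 XOR 14 = 21 < 27 — winning move (to 21).
  7: 7 XOR 14 = 9 ≥ 7 — no move.
  10: 10 XOR 14 = 4 < 10 — winning move (to 4).
  31: 31 XOR 14 = 17 < 31 — winning move (to 17).
That gives 3 winning moves.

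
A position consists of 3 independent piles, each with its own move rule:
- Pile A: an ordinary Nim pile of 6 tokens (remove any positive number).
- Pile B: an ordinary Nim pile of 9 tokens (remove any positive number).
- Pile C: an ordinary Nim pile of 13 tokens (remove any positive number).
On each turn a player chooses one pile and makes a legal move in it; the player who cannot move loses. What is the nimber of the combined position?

2

Pile A is a plain Nim pile of size 6, so its Grundy value is 6.
Pile B is a plain Nim pile of size 9, so its Grundy value is 9.
Pile C is a plain Nim pile of size 13, so its Grundy value is 13.
The value of a disjunctive sum is the nim-sum of the parts.
Combined value = 6 XOR 9 XOR 13 = 2.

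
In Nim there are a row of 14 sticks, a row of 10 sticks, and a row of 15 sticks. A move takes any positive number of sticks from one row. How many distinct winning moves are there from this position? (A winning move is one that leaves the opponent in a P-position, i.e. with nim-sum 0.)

Write each in binary and XOR column by column:
  1110  (14)
  1010  (10)
  1111  (15)
  ----
  1011  (11)
The overall nim-sum is X = 11. A row of size p has a winning move iff p XOR X < p (reduce it to p XOR X).
  14: 14 XOR 11 = 5 < 14 — winning move (to 5).
  10: 10 XOR 11 = 1 < 10 — winning move (to 1).
  15: 15 XOR 11 = 4 < 15 — winning move (to 4).
That gives 3 winning moves.

3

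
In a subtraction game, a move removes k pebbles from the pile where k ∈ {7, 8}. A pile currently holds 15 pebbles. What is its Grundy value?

Compute g(0), g(1), … for moves {7, 8}:
k:     0  1  2  3  4  5  6  7  8  9 10 11 12 13 14 15
g(k):  0  0  0  0  0  0  0  1  1  1  1  1  1  1  2  0
So g(15) = 0.

0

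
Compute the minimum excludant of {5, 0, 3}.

0 is in the set but 1 is not, so the mex is 1.

1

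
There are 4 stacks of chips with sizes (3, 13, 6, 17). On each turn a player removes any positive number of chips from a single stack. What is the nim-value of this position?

25

Nim-sum: 3 ^ 13 ^ 6 ^ 17 = 25.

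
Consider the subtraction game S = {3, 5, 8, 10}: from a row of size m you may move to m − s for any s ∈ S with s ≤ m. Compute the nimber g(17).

1

Build the Grundy sequence with g(k) = mex{g(k−s) : s ∈ {3, 5, 8, 10}, s ≤ k}:
k:     0  1  2  3  4  5  6  7  8  9 10 11 12 13 14 15 16 17
g(k):  0  0  0  1  1  1  2  2  2  3  3  3  4  0  0  0  1  1
So g(17) = 1.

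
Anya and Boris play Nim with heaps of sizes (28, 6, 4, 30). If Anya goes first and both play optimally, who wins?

Boris wins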